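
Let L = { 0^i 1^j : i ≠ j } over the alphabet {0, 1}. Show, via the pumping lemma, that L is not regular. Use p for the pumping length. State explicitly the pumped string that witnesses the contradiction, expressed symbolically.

Toward a contradiction, assume L is regular with pumping length p.
Choose w = 0^p 1^{p+p!}. Since p ≠ p+p!, w ∈ L; and |w| ≥ p.
By the pumping lemma, w = xyz with |xy| ≤ p and |y| ≥ 1.
The first p characters of w are 0's, so xy (and hence y) consists only of 0's. Write y = 0^k, 1 ≤ k ≤ p.
Since 1 ≤ k ≤ p, k divides p!; set t = 1 + p!/k. Then xy^t z has p + (p!/k)·k = p + p! copies of 0. Now the 0-count equals the 1-count, so i ≠ j fails. So xy^t z = 0^{p+p!} 1^{p+p!} ∉ L.
This is a contradiction; hence L is not regular.

0^{p+p!} 1^{p+p!}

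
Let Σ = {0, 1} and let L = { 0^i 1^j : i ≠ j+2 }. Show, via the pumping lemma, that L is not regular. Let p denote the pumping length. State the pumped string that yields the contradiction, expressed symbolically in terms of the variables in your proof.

Suppose for contradiction that L is regular, and let p be the pumping length.
Choose w = 0^p 1^{p+p!-2}. Since p ≠ (p+p!-2)+2 = p+p!, w ∈ L; and |w| ≥ p.
The pumping lemma gives a decomposition w = xyz where |xy| ≤ p and y is nonempty.
The first p characters of w are 0's, so xy (and hence y) consists only of 0's. Write y = 0^k, 1 ≤ k ≤ p.
Since 1 ≤ k ≤ p, k divides p!; set t = 1 + p!/k. Then xy^t z has p + (p!/k)·k = p + p! copies of 0. Now the 0-count is p+p! and (1-count)+2 = (p+p!-2)+2 = p+p!, so i ≠ j+2 fails. So xy^t z = 0^{p+p!} 1^{p+p!-2} ∉ L.
This contradicts the pumping lemma, so L is not regular.

0^{p+p!} 1^{p+p!-2}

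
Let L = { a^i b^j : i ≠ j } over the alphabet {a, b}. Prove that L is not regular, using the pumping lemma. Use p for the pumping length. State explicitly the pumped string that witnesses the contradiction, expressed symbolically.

a^{p+p!} b^{p+p!}

Assume L is regular; let p be its pumping constant.
Choose w = a^p b^{p+p!}. Since p ≠ p+p!, w ∈ L; and |w| ≥ p.
Write w = xyz as guaranteed by the lemma, with |xy| ≤ p and |y| ≥ 1.
Because |xy| ≤ p and w begins with p copies of a, we have y = a^k with 1 ≤ k ≤ p.
Since 1 ≤ k ≤ p, k divides p!; set t = 1 + p!/k. Then xy^t z has p + (p!/k)·k = p + p! copies of a. Now the a-count equals the b-count, so i ≠ j fails. So xy^t z = a^{p+p!} b^{p+p!} ∉ L.
This contradicts the pumping lemma, so L is not regular.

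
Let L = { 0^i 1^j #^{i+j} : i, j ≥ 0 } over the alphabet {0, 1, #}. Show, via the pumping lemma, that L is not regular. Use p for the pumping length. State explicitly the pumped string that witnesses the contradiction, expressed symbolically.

Toward a contradiction, assume L is regular with pumping length p.
Take w = 0^p 1^p #^{2p} ∈ L (with i=j=p, i+j=2p), |w| = 4p ≥ p.
The pumping lemma gives a decomposition w = xyz where |xy| ≤ p and |y| ≥ 1.
Since the first p symbols of w are all 0's and |xy| ≤ p, y lies entirely in the leading 0-block: y = 0^k for some k with 1 ≤ k ≤ p.
Consider xy^2z = 0^{p+k} 1^p #^{2p}. Now the 0- and 1-counts sum to 2p+k, but the #-count is 2p ≠ 2p+k. So xy^2z ∉ L.
This is a contradiction; hence L is not regular.

0^{p+k} 1^p #^{2p}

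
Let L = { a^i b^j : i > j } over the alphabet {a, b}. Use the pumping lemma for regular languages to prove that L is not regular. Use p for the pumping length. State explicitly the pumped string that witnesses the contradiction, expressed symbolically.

a^{p+1-k} b^p

Suppose for contradiction that L is regular, and let p be the pumping length.
Choose w = a^{p+1} b^p ∈ L, with |w| = 2p+1 ≥ p.
The pumping lemma gives a decomposition w = xyz where |xy| ≤ p and y is nonempty.
The first p characters of w are a's, so xy (and hence y) consists only of a's. Write y = a^k, 1 ≤ k ≤ p.
Consider xy^0z = xz = a^{p+1-k} b^p. Since k ≥ 1, the a-count p+1-k is at most p, so i > j fails; thus xz ∉ L.
This contradicts the pumping lemma, so L is not regular.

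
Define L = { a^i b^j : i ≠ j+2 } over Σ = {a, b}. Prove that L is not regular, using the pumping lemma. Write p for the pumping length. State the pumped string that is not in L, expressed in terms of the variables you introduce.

a^{p+p!} b^{p+p!-2}

Suppose for contradiction that L is regular, and let p be the pumping length.
Choose w = a^p b^{p+p!-2}. Since p ≠ (p+p!-2)+2 = p+p!, w ∈ L; and |w| ≥ p.
The pumping lemma gives a decomposition w = xyz where |xy| ≤ p and |y| ≥ 1.
Since the first p symbols of w are all a's and |xy| ≤ p, y lies entirely in the leading a-block: y = a^k for some k with 1 ≤ k ≤ p.
Since 1 ≤ k ≤ p, k divides p!; set t = 1 + p!/k. Then xy^t z has p + (p!/k)·k = p + p! copies of a. Now the a-count is p+p! and (b-count)+2 = (p+p!-2)+2 = p+p!, so i ≠ j+2 fails. So xy^t z = a^{p+p!} b^{p+p!-2} ∉ L.
This contradicts the pumping lemma, so L is not regular.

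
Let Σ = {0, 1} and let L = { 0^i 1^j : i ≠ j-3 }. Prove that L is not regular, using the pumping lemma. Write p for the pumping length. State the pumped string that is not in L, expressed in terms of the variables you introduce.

Suppose for contradiction that L is regular, and let p be the pumping length.
Choose w = 0^p 1^{p+p!+3}. Since p ≠ (p+p!+3)-3 = p+p!, w ∈ L; and |w| ≥ p.
Write w = xyz as guaranteed by the lemma, with |xy| ≤ p and y is nonempty.
Since the first p symbols of w are all 0's and |xy| ≤ p, y lies entirely in the leading 0-block: y = 0^k for some k with 1 ≤ k ≤ p.
Since 1 ≤ k ≤ p, k divides p!; set t = 1 + p!/k. Then xy^t z has p + (p!/k)·k = p + p! copies of 0. Now the 0-count is p+p! and (1-count)-3 = (p+p!+3)-3 = p+p!, so i ≠ j-3 fails. So xy^t z = 0^{p+p!} 1^{p+p!+3} ∉ L.
This is a contradiction; hence L is not regular.

0^{p+p!} 1^{p+p!+3}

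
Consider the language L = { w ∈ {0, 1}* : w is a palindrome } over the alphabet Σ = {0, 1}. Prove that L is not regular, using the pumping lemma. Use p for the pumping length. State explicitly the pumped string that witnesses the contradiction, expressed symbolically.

0^{p+k} 1 0^p

Suppose for contradiction that L is regular, and let p be the pumping length.
Take w = 0^p 1 0^p, a palindrome of length 2p+1 ≥ p.
The pumping lemma gives a decomposition w = xyz where |xy| ≤ p and |y| ≥ 1.
The first p characters of w are 0's, so xy (and hence y) consists only of 0's. Write y = 0^k, 1 ≤ k ≤ p.
Pump with i = 2: xy^2z = 0^{p+k} 1 0^p. Its reverse is 0^p 1 0^{p+k}, which differs from xy^2z since k ≥ 1. So xy^2z is not a palindrome and xy^2z ∉ L.
This contradicts the pumping lemma, so L is not regular.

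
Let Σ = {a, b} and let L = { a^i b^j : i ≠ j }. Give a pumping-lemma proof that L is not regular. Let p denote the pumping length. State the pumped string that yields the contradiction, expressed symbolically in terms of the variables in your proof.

a^{p+p!} b^{p+p!}

Toward a contradiction, assume L is regular with pumping length p.
Choose w = a^p b^{p+p!}. Since p ≠ p+p!, w ∈ L; and |w| ≥ p.
By the pumping lemma, w = xyz with |xy| ≤ p and y is nonempty.
The first p characters of w are a's, so xy (and hence y) consists only of a's. Write y = a^k, 1 ≤ k ≤ p.
Since 1 ≤ k ≤ p, k divides p!; set t = 1 + p!/k. Then xy^t z has p + (p!/k)·k = p + p! copies of a. Now the a-count equals the b-count, so i ≠ j fails. So xy^t z = a^{p+p!} b^{p+p!} ∉ L.
Contradiction. Therefore L is not regular.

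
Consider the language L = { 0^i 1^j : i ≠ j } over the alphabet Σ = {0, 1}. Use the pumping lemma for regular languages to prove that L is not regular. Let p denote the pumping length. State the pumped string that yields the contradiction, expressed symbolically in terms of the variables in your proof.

0^{p+p!} 1^{p+p!}

Toward a contradiction, assume L is regular with pumping length p.
Choose w = 0^p 1^{p+p!}. Since p ≠ p+p!, w ∈ L; and |w| ≥ p.
The pumping lemma gives a decomposition w = xyz where |xy| ≤ p and y is nonempty.
Because |xy| ≤ p and w begins with p copies of 0, we have y = 0^k with 1 ≤ k ≤ p.
Since 1 ≤ k ≤ p, k divides p!; set t = 1 + p!/k. Then xy^t z has p + (p!/k)·k = p + p! copies of 0. Now the 0-count equals the 1-count, so i ≠ j fails. So xy^t z = 0^{p+p!} 1^{p+p!} ∉ L.
Contradiction. Therefore L is not regular.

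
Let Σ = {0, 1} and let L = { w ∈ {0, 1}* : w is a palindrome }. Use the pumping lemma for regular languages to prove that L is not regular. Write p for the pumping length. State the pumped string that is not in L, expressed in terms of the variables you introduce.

Assume L is regular. Let p be the pumping length given by the pumping lemma.
Take w = 0^p 1 0^p, a palindrome of length 2p+1 ≥ p.
By the pumping lemma, w = xyz with |xy| ≤ p and |y| ≥ 1.
Because |xy| ≤ p and w begins with p copies of 0, we have y = 0^k with 1 ≤ k ≤ p.
Pump with i = 2: xy^2z = 0^{p+k} 1 0^p. Its reverse is 0^p 1 0^{p+k}, which differs from xy^2z since k ≥ 1. So xy^2z is not a palindrome and xy^2z ∉ L.
This is a contradiction; hence L is not regular.

0^{p+k} 1 0^p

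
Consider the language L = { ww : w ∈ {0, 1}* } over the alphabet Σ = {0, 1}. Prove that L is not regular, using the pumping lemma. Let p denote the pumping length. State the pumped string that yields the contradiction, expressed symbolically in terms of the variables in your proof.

0^{p+k} 1^p 0^p 1^p

Assume L is regular. Let p be the pumping length given by the pumping lemma.
Take w = 0^p 1^p 0^p 1^p = uu where u = 0^p1^p; then w ∈ L and |w| = 4p ≥ p.
The pumping lemma gives a decomposition w = xyz where |xy| ≤ p and y is nonempty.
Because |xy| ≤ p and w begins with p copies of 0, we have y = 0^k with 1 ≤ k ≤ p.
Pump with i = 2: xy^2z = 0^{p+k} 1^p 0^p 1^p, of length 4p+k. Suppose this equals vv. The string starts with 0 and ends with 1, so v does too; thus the boundary between the two copies of v is a 1→0 transition. There is exactly one such transition, at position 2p+k, so |v| = 2p+k and |vv| = 4p+2k ≠ 4p+k since k ≥ 1. So xy^2z ∉ L.
This is a contradiction; hence L is not regular.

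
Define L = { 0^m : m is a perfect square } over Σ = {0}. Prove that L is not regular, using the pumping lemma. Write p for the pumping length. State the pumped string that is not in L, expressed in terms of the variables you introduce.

Toward a contradiction, assume L is regular with pumping length p.
Take w = 0^{p²} ∈ L with |w| = p² ≥ p.
The pumping lemma gives a decomposition w = xyz where |xy| ≤ p and y is nonempty.
Then y = 0^k for some k with 1 ≤ k ≤ p.
Pump with i = 2: xy^2z = 0^{p²+k}. Since 1 ≤ k ≤ p, p² < p²+k ≤ p²+p < (p+1)², so p²+k lies strictly between consecutive squares and is not a perfect square. So xy^2z ∉ L.
Contradiction. Therefore L is not regular.

0^{p²+k}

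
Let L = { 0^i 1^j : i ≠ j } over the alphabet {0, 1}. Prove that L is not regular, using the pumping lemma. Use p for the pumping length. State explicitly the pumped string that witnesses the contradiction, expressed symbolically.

0^{p+p!} 1^{p+p!}

Toward a contradiction, assume L is regular with pumping length p.
Choose w = 0^p 1^{p+p!}. Since p ≠ p+p!, w ∈ L; and |w| ≥ p.
The pumping lemma gives a decomposition w = xyz where |xy| ≤ p and |y| > 0.
Because |xy| ≤ p and w begins with p copies of 0, we have y = 0^k with 1 ≤ k ≤ p.
Since 1 ≤ k ≤ p, k divides p!; set t = 1 + p!/k. Then xy^t z has p + (p!/k)·k = p + p! copies of 0. Now the 0-count equals the 1-count, so i ≠ j fails. So xy^t z = 0^{p+p!} 1^{p+p!} ∉ L.
Contradiction. Therefore L is not regular.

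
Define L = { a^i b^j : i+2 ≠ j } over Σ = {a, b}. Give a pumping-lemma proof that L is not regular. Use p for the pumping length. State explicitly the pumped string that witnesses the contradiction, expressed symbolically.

Assume L is regular; let p be its pumping constant.
Choose w = a^p b^{p+p!+2}. Since p ≠ (p+p!+2)-2 = p+p!, w ∈ L; and |w| ≥ p.
The pumping lemma gives a decomposition w = xyz where |xy| ≤ p and |y| > 0.
The first p characters of w are a's, so xy (and hence y) consists only of a's. Write y = a^k, 1 ≤ k ≤ p.
Since 1 ≤ k ≤ p, k divides p!; set t = 1 + p!/k. Then xy^t z has p + (p!/k)·k = p + p! copies of a. Now the a-count is p+p! and (b-count)-2 = (p+p!+2)-2 = p+p!, so i+2 ≠ j fails. So xy^t z = a^{p+p!} b^{p+p!+2} ∉ L.
Contradiction. Therefore L is not regular.

a^{p+p!} b^{p+p!+2}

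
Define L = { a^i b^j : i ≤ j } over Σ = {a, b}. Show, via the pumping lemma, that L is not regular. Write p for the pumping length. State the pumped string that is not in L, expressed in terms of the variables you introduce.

a^{p+k} b^p

Suppose for contradiction that L is regular, and let p be the pumping length.
Choose w = a^p b^p ∈ L, with |w| = 2p ≥ p.
By the pumping lemma, w = xyz with |xy| ≤ p and |y| ≥ 1.
Because |xy| ≤ p and w begins with p copies of a, we have y = a^k with 1 ≤ k ≤ p.
Consider xy^2z = a^{p+k} b^p. Since k ≥ 1, the a-count p+k exceeds the b-count p, so i ≤ j fails; thus xy^2z ∉ L.
This is a contradiction; hence L is not regular.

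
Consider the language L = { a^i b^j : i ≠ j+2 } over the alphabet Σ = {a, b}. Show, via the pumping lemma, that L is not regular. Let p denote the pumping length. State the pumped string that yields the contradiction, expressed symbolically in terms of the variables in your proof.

a^{p+p!} b^{p+p!-2}

Assume L is regular; let p be its pumping constant.
Choose w = a^p b^{p+p!-2}. Since p ≠ (p+p!-2)+2 = p+p!, w ∈ L; and |w| ≥ p.
By the pumping lemma, w = xyz with |xy| ≤ p and |y| ≥ 1.
Since the first p symbols of w are all a's and |xy| ≤ p, y lies entirely in the leading a-block: y = a^k for some k with 1 ≤ k ≤ p.
Since 1 ≤ k ≤ p, k divides p!; set t = 1 + p!/k. Then xy^t z has p + (p!/k)·k = p + p! copies of a. Now the a-count is p+p! and (b-count)+2 = (p+p!-2)+2 = p+p!, so i ≠ j+2 fails. So xy^t z = a^{p+p!} b^{p+p!-2} ∉ L.
This contradicts the pumping lemma, so L is not regular.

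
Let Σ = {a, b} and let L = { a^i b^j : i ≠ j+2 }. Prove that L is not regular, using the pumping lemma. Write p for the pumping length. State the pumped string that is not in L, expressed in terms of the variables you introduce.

a^{p+p!} b^{p+p!-2}

Assume L is regular. Let p be the pumping length given by the pumping lemma.
Choose w = a^p b^{p+p!-2}. Since p ≠ (p+p!-2)+2 = p+p!, w ∈ L; and |w| ≥ p.
By the pumping lemma, w = xyz with |xy| ≤ p and |y| ≥ 1.
Since the first p symbols of w are all a's and |xy| ≤ p, y lies entirely in the leading a-block: y = a^k for some k with 1 ≤ k ≤ p.
Since 1 ≤ k ≤ p, k divides p!; set t = 1 + p!/k. Then xy^t z has p + (p!/k)·k = p + p! copies of a. Now the a-count is p+p! and (b-count)+2 = (p+p!-2)+2 = p+p!, so i ≠ j+2 fails. So xy^t z = a^{p+p!} b^{p+p!-2} ∉ L.
This is a contradiction; hence L is not regular.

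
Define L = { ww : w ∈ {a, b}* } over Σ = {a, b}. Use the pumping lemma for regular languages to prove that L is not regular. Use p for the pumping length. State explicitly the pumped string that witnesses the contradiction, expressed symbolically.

a^{p+k} b^p a^p b^p

Assume L is regular; let p be its pumping constant.
Take w = a^p b^p a^p b^p = uu where u = a^pb^p; then w ∈ L and |w| = 4p ≥ p.
By the pumping lemma, w = xyz with |xy| ≤ p and |y| ≥ 1.
Because |xy| ≤ p and w begins with p copies of a, we have y = a^k with 1 ≤ k ≤ p.
Pump with i = 2: xy^2z = a^{p+k} b^p a^p b^p, of length 4p+k. Suppose this equals vv. The string starts with a and ends with b, so v does too; thus the boundary between the two copies of v is a b→a transition. There is exactly one such transition, at position 2p+k, so |v| = 2p+k and |vv| = 4p+2k ≠ 4p+k since k ≥ 1. So xy^2z ∉ L.
This is a contradiction; hence L is not regular.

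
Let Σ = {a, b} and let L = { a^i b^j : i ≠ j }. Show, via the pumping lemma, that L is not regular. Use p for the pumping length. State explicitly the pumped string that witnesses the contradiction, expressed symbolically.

Suppose for contradiction that L is regular, and let p be the pumping length.
Choose w = a^p b^{p+p!}. Since p ≠ p+p!, w ∈ L; and |w| ≥ p.
The pumping lemma gives a decomposition w = xyz where |xy| ≤ p and y is nonempty.
Since the first p symbols of w are all a's and |xy| ≤ p, y lies entirely in the leading a-block: y = a^k for some k with 1 ≤ k ≤ p.
Since 1 ≤ k ≤ p, k divides p!; set t = 1 + p!/k. Then xy^t z has p + (p!/k)·k = p + p! copies of a. Now the a-count equals the b-count, so i ≠ j fails. So xy^t z = a^{p+p!} b^{p+p!} ∉ L.
This contradicts the pumping lemma, so L is not regular.

a^{p+p!} b^{p+p!}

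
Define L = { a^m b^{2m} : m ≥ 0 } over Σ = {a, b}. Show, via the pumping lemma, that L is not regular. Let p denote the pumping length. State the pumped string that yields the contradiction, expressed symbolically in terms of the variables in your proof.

a^{p+k} b^{2p}

Suppose for contradiction that L is regular, and let p be the pumping length.
Choose w = a^p b^{2p}, which is in L with |w| = 3p ≥ p.
The pumping lemma gives a decomposition w = xyz where |xy| ≤ p and y is nonempty.
The first p characters of w are a's, so xy (and hence y) consists only of a's. Write y = a^k, 1 ≤ k ≤ p.
Pump with i = 2: xy^2z = a^{p+k} b^{2p}. For this to lie in L we would need 2p = 2(p+k), which forces k = 0. But k ≥ 1, so xy^2z ∉ L.
This is a contradiction; hence L is not regular.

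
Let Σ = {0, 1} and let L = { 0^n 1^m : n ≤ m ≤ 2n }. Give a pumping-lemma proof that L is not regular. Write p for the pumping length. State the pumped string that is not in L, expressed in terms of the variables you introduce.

0^{p+k} 1^p

Toward a contradiction, assume L is regular with pumping length p.
Take w = 0^p 1^p ∈ L (since p ≤ p ≤ 2p), with |w| = 2p ≥ p.
By the pumping lemma, w = xyz with |xy| ≤ p and y is nonempty.
The first p characters of w are 0's, so xy (and hence y) consists only of 0's. Write y = 0^k, 1 ≤ k ≤ p.
Pump with i = 2: xy^2z = 0^{p+k} 1^p. Now n = p+k > p = m, so the condition n ≤ m fails. Thus xy^2z ∉ L.
Contradiction. Therefore L is not regular.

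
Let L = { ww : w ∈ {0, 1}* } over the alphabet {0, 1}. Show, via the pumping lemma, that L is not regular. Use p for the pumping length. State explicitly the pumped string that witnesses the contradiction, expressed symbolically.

Toward a contradiction, assume L is regular with pumping length p.
Take w = 0^p 1^p 0^p 1^p = uu where u = 0^p1^p; then w ∈ L and |w| = 4p ≥ p.
Write w = xyz as guaranteed by the lemma, with |xy| ≤ p and |y| ≥ 1.
The first p characters of w are 0's, so xy (and hence y) consists only of 0's. Write y = 0^k, 1 ≤ k ≤ p.
Pump with i = 2: xy^2z = 0^{p+k} 1^p 0^p 1^p, of length 4p+k. Suppose this equals vv. The string starts with 0 and ends with 1, so v does too; thus the boundary between the two copies of v is a 1→0 transition. There is exactly one such transition, at position 2p+k, so |v| = 2p+k and |vv| = 4p+2k ≠ 4p+k since k ≥ 1. So xy^2z ∉ L.
This contradicts the pumping lemma, so L is not regular.

0^{p+k} 1^p 0^p 1^p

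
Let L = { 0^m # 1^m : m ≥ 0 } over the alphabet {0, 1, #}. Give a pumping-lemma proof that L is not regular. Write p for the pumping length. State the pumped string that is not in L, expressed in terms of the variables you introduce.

0^{p+k} # 1^p

Assume L is regular; let p be its pumping constant.
Take w = 0^p # 1^p ∈ L with |w| = 2p+1 ≥ p.
Write w = xyz as guaranteed by the lemma, with |xy| ≤ p and y is nonempty.
The first p characters of w are 0's, so xy (and hence y) consists only of 0's. Write y = 0^k, 1 ≤ k ≤ p.
Pump with i = 2: xy^2z = 0^{p+k} # 1^p, which would require p+k = p. But k ≥ 1, so xy^2z ∉ L.
This contradicts the pumping lemma, so L is not regular.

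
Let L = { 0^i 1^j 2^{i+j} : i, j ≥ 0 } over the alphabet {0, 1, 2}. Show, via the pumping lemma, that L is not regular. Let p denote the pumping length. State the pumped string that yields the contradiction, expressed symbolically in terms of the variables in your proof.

Suppose for contradiction that L is regular, and let p be the pumping length.
Take w = 0^p 1^p 2^{2p} ∈ L (with i=j=p, i+j=2p), |w| = 4p ≥ p.
Write w = xyz as guaranteed by the lemma, with |xy| ≤ p and y is nonempty.
Because |xy| ≤ p and w begins with p copies of 0, we have y = 0^k with 1 ≤ k ≤ p.
Consider xy^2z = 0^{p+k} 1^p 2^{2p}. Now the 0- and 1-counts sum to 2p+k, but the 2-count is 2p ≠ 2p+k. So xy^2z ∉ L.
Contradiction. Therefore L is not regular.

0^{p+k} 1^p 2^{2p}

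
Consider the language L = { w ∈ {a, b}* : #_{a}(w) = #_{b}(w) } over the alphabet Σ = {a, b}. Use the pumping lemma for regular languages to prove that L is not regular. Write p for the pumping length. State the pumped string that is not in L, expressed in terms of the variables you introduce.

Suppose for contradiction that L is regular, and let p be the pumping length.
Choose w = a^p b^p ∈ L with |w| = 2p ≥ p.
The pumping lemma gives a decomposition w = xyz where |xy| ≤ p and |y| ≥ 1.
The first p characters of w are a's, so xy (and hence y) consists only of a's. Write y = a^k, 1 ≤ k ≤ p.
Pump with i = 2: xy^2z = a^{p+k} b^p has p+k occurrences of a but only p of b. Since k ≥ 1 the counts differ, so xy^2z ∉ L.
This contradicts the pumping lemma, so L is not regular.

a^{p+k} b^p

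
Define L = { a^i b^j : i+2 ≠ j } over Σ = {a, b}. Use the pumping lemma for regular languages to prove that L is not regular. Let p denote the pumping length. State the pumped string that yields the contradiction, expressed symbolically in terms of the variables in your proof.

a^{p+p!} b^{p+p!+2}

Toward a contradiction, assume L is regular with pumping length p.
Choose w = a^p b^{p+p!+2}. Since p ≠ (p+p!+2)-2 = p+p!, w ∈ L; and |w| ≥ p.
By the pumping lemma, w = xyz with |xy| ≤ p and |y| > 0.
The first p characters of w are a's, so xy (and hence y) consists only of a's. Write y = a^k, 1 ≤ k ≤ p.
Since 1 ≤ k ≤ p, k divides p!; set t = 1 + p!/k. Then xy^t z has p + (p!/k)·k = p + p! copies of a. Now the a-count is p+p! and (b-count)-2 = (p+p!+2)-2 = p+p!, so i+2 ≠ j fails. So xy^t z = a^{p+p!} b^{p+p!+2} ∉ L.
This is a contradiction; hence L is not regular.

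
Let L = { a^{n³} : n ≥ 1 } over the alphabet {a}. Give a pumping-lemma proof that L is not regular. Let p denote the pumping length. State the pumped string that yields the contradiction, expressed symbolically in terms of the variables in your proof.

Toward a contradiction, assume L is regular with pumping length p.
Take w = a^{p³} ∈ L with |w| = p³ ≥ p.
By the pumping lemma, w = xyz with |xy| ≤ p and |y| ≥ 1.
Then y = a^k for some k with 1 ≤ k ≤ p.
Pump with i = 2: xy^2z = a^{p³+k}. Since 1 ≤ k ≤ p, p³ < p³+k ≤ p³+p < p³+3p²+3p+1 = (p+1)³, so p³+k is not a perfect cube. So xy^2z ∉ L.
This contradicts the pumping lemma, so L is not regular.

a^{p³+k}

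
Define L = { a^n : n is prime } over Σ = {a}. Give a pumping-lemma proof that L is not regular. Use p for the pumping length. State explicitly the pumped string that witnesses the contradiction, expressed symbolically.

Suppose for contradiction that L is regular, and let p be the pumping length.
Let q be a prime with q ≥ p+2 (infinitely many primes exist), and take w = a^q ∈ L with |w| = q ≥ p.
Write w = xyz as guaranteed by the lemma, with |xy| ≤ p and |y| > 0.
Then y = a^k for some k with 1 ≤ k ≤ p.
Since 1 ≤ k ≤ p, |xz| = q-k. Pump with i = q+1: |xy^{q+1}z| = (q-k)+(q+1)k = q+qk = q(1+k), which is composite (both factors ≥ 2). So xy^{q+1}z = a^{q(1+k)} ∉ L.
This contradicts the pumping lemma, so L is not regular.

a^{q(1+k)}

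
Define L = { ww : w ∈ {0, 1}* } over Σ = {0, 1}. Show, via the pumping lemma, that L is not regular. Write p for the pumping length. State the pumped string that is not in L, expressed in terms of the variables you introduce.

Suppose for contradiction that L is regular, and let p be the pumping length.
Take w = 0^p 1^p 0^p 1^p = uu where u = 0^p1^p; then w ∈ L and |w| = 4p ≥ p.
Write w = xyz as guaranteed by the lemma, with |xy| ≤ p and y is nonempty.
Because |xy| ≤ p and w begins with p copies of 0, we have y = 0^k with 1 ≤ k ≤ p.
Pump with i = 2: xy^2z = 0^{p+k} 1^p 0^p 1^p, of length 4p+k. Suppose this equals vv. The string starts with 0 and ends with 1, so v does too; thus the boundary between the two copies of v is a 1→0 transition. There is exactly one such transition, at position 2p+k, so |v| = 2p+k and |vv| = 4p+2k ≠ 4p+k since k ≥ 1. So xy^2z ∉ L.
This contradicts the pumping lemma, so L is not regular.

0^{p+k} 1^p 0^p 1^p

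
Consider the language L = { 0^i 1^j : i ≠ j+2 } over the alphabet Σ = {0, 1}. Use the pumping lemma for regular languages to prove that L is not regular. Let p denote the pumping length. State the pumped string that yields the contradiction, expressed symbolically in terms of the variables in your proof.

Suppose for contradiction that L is regular, and let p be the pumping length.
Choose w = 0^p 1^{p+p!-2}. Since p ≠ (p+p!-2)+2 = p+p!, w ∈ L; and |w| ≥ p.
The pumping lemma gives a decomposition w = xyz where |xy| ≤ p and |y| ≥ 1.
Since the first p symbols of w are all 0's and |xy| ≤ p, y lies entirely in the leading 0-block: y = 0^k for some k with 1 ≤ k ≤ p.
Since 1 ≤ k ≤ p, k divides p!; set t = 1 + p!/k. Then xy^t z has p + (p!/k)·k = p + p! copies of 0. Now the 0-count is p+p! and (1-count)+2 = (p+p!-2)+2 = p+p!, so i ≠ j+2 fails. So xy^t z = 0^{p+p!} 1^{p+p!-2} ∉ L.
This contradicts the pumping lemma, so L is not regular.

0^{p+p!} 1^{p+p!-2}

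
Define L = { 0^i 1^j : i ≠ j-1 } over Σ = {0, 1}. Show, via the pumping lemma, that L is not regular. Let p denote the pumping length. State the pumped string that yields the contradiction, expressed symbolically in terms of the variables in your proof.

Assume L is regular. Let p be the pumping length given by the pumping lemma.
Choose w = 0^p 1^{p+p!+1}. Since p ≠ (p+p!+1)-1 = p+p!, w ∈ L; and |w| ≥ p.
By the pumping lemma, w = xyz with |xy| ≤ p and |y| ≥ 1.
Since the first p symbols of w are all 0's and |xy| ≤ p, y lies entirely in the leading 0-block: y = 0^k for some k with 1 ≤ k ≤ p.
Since 1 ≤ k ≤ p, k divides p!; set t = 1 + p!/k. Then xy^t z has p + (p!/k)·k = p + p! copies of 0. Now the 0-count is p+p! and (1-count)-1 = (p+p!+1)-1 = p+p!, so i ≠ j-1 fails. So xy^t z = 0^{p+p!} 1^{p+p!+1} ∉ L.
This is a contradiction; hence L is not regular.

0^{p+p!} 1^{p+p!+1}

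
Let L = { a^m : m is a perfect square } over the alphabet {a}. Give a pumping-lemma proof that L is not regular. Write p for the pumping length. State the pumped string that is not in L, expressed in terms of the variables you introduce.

a^{p²+k}

Assume L is regular; let p be its pumping constant.
Take w = a^{p²} ∈ L with |w| = p² ≥ p.
Write w = xyz as guaranteed by the lemma, with |xy| ≤ p and y is nonempty.
Then y = a^k for some k with 1 ≤ k ≤ p.
Pump with i = 2: xy^2z = a^{p²+k}. Since 1 ≤ k ≤ p, p² < p²+k ≤ p²+p < (p+1)², so p²+k lies strictly between consecutive squares and is not a perfect square. So xy^2z ∉ L.
Contradiction. Therefore L is not regular.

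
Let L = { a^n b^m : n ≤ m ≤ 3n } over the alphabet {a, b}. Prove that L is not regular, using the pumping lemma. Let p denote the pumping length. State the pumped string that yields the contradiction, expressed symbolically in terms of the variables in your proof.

Suppose for contradiction that L is regular, and let p be the pumping length.
Take w = a^p b^p ∈ L (since p ≤ p ≤ 3p), with |w| = 2p ≥ p.
The pumping lemma gives a decomposition w = xyz where |xy| ≤ p and |y| > 0.
Since the first p symbols of w are all a's and |xy| ≤ p, y lies entirely in the leading a-block: y = a^k for some k with 1 ≤ k ≤ p.
Pump with i = 2: xy^2z = a^{p+k} b^p. Now n = p+k > p = m, so the condition n ≤ m fails. Thus xy^2z ∉ L.
Contradiction. Therefore L is not regular.

a^{p+k} b^p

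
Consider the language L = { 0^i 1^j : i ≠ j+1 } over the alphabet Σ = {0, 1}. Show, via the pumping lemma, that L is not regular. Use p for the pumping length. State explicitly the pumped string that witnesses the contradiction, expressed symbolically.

0^{p+p!} 1^{p+p!-1}

Toward a contradiction, assume L is regular with pumping length p.
Choose w = 0^p 1^{p+p!-1}. Since p ≠ (p+p!-1)+1 = p+p!, w ∈ L; and |w| ≥ p.
Write w = xyz as guaranteed by the lemma, with |xy| ≤ p and y is nonempty.
Since the first p symbols of w are all 0's and |xy| ≤ p, y lies entirely in the leading 0-block: y = 0^k for some k with 1 ≤ k ≤ p.
Since 1 ≤ k ≤ p, k divides p!; set t = 1 + p!/k. Then xy^t z has p + (p!/k)·k = p + p! copies of 0. Now the 0-count is p+p! and (1-count)+1 = (p+p!-1)+1 = p+p!, so i ≠ j+1 fails. So xy^t z = 0^{p+p!} 1^{p+p!-1} ∉ L.
Contradiction. Therefore L is not regular.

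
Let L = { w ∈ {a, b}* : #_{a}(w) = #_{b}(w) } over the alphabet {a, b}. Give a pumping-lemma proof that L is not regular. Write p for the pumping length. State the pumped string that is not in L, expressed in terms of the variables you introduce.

Assume L is regular; let p be its pumping constant.
Choose w = a^p b^p ∈ L with |w| = 2p ≥ p.
The pumping lemma gives a decomposition w = xyz where |xy| ≤ p and y is nonempty.
Since the first p symbols of w are all a's and |xy| ≤ p, y lies entirely in the leading a-block: y = a^k for some k with 1 ≤ k ≤ p.
Pump with i = 2: xy^2z = a^{p+k} b^p has p+k occurrences of a but only p of b. Since k ≥ 1 the counts differ, so xy^2z ∉ L.
Contradiction. Therefore L is not regular.

a^{p+k} b^p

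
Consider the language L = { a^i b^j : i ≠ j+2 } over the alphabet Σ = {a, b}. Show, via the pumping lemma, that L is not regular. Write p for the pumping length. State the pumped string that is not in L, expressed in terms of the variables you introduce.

Suppose for contradiction that L is regular, and let p be the pumping length.
Choose w = a^p b^{p+p!-2}. Since p ≠ (p+p!-2)+2 = p+p!, w ∈ L; and |w| ≥ p.
By the pumping lemma, w = xyz with |xy| ≤ p and y is nonempty.
The first p characters of w are a's, so xy (and hence y) consists only of a's. Write y = a^k, 1 ≤ k ≤ p.
Since 1 ≤ k ≤ p, k divides p!; set t = 1 + p!/k. Then xy^t z has p + (p!/k)·k = p + p! copies of a. Now the a-count is p+p! and (b-count)+2 = (p+p!-2)+2 = p+p!, so i ≠ j+2 fails. So xy^t z = a^{p+p!} b^{p+p!-2} ∉ L.
Contradiction. Therefore L is not regular.

a^{p+p!} b^{p+p!-2}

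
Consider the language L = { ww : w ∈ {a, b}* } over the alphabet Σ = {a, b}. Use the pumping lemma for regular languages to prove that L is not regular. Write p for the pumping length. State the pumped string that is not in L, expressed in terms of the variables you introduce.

Suppose for contradiction that L is regular, and let p be the pumping length.
Take w = a^p b^p a^p b^p = uu where u = a^pb^p; then w ∈ L and |w| = 4p ≥ p.
Write w = xyz as guaranteed by the lemma, with |xy| ≤ p and y is nonempty.
The first p characters of w are a's, so xy (and hence y) consists only of a's. Write y = a^k, 1 ≤ k ≤ p.
Pump with i = 2: xy^2z = a^{p+k} b^p a^p b^p, of length 4p+k. Suppose this equals vv. The string starts with a and ends with b, so v does too; thus the boundary between the two copies of v is a b→a transition. There is exactly one such transition, at position 2p+k, so |v| = 2p+k and |vv| = 4p+2k ≠ 4p+k since k ≥ 1. So xy^2z ∉ L.
Contradiction. Therefore L is not regular.

a^{p+k} b^p a^p b^p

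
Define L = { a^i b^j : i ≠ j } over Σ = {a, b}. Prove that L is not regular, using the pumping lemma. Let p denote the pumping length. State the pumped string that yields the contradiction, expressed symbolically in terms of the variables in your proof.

Assume L is regular. Let p be the pumping length given by the pumping lemma.
Choose w = a^p b^{p+p!}. Since p ≠ p+p!, w ∈ L; and |w| ≥ p.
The pumping lemma gives a decomposition w = xyz where |xy| ≤ p and |y| ≥ 1.
Because |xy| ≤ p and w begins with p copies of a, we have y = a^k with 1 ≤ k ≤ p.
Since 1 ≤ k ≤ p, k divides p!; set t = 1 + p!/k. Then xy^t z has p + (p!/k)·k = p + p! copies of a. Now the a-count equals the b-count, so i ≠ j fails. So xy^t z = a^{p+p!} b^{p+p!} ∉ L.
This contradicts the pumping lemma, so L is not regular.

a^{p+p!} b^{p+p!}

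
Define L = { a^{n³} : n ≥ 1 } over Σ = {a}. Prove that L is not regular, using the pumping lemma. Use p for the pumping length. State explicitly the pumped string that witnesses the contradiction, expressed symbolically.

a^{p³+k}

Suppose for contradiction that L is regular, and let p be the pumping length.
Take w = a^{p³} ∈ L with |w| = p³ ≥ p.
By the pumping lemma, w = xyz with |xy| ≤ p and y is nonempty.
Then y = a^k for some k with 1 ≤ k ≤ p.
Pump with i = 2: xy^2z = a^{p³+k}. Since 1 ≤ k ≤ p, p³ < p³+k ≤ p³+p < p³+3p²+3p+1 = (p+1)³, so p³+k is not a perfect cube. So xy^2z ∉ L.
Contradiction. Therefore L is not regular.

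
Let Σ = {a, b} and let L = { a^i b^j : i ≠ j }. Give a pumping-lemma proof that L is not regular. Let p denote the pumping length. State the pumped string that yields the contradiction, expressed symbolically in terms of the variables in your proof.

Toward a contradiction, assume L is regular with pumping length p.
Choose w = a^p b^{p+p!}. Since p ≠ p+p!, w ∈ L; and |w| ≥ p.
Write w = xyz as guaranteed by the lemma, with |xy| ≤ p and |y| > 0.
Since the first p symbols of w are all a's and |xy| ≤ p, y lies entirely in the leading a-block: y = a^k for some k with 1 ≤ k ≤ p.
Since 1 ≤ k ≤ p, k divides p!; set t = 1 + p!/k. Then xy^t z has p + (p!/k)·k = p + p! copies of a. Now the a-count equals the b-count, so i ≠ j fails. So xy^t z = a^{p+p!} b^{p+p!} ∉ L.
Contradiction. Therefore L is not regular.

a^{p+p!} b^{p+p!}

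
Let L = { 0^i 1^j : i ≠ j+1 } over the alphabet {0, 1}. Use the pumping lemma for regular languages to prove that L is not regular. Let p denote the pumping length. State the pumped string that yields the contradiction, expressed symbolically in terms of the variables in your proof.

Toward a contradiction, assume L is regular with pumping length p.
Choose w = 0^p 1^{p+p!-1}. Since p ≠ (p+p!-1)+1 = p+p!, w ∈ L; and |w| ≥ p.
By the pumping lemma, w = xyz with |xy| ≤ p and |y| > 0.
Since the first p symbols of w are all 0's and |xy| ≤ p, y lies entirely in the leading 0-block: y = 0^k for some k with 1 ≤ k ≤ p.
Since 1 ≤ k ≤ p, k divides p!; set t = 1 + p!/k. Then xy^t z has p + (p!/k)·k = p + p! copies of 0. Now the 0-count is p+p! and (1-count)+1 = (p+p!-1)+1 = p+p!, so i ≠ j+1 fails. So xy^t z = 0^{p+p!} 1^{p+p!-1} ∉ L.
This is a contradiction; hence L is not regular.

0^{p+p!} 1^{p+p!-1}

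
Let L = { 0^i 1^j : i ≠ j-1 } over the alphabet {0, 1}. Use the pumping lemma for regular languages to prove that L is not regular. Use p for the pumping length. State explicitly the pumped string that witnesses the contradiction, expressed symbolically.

Assume L is regular. Let p be the pumping length given by the pumping lemma.
Choose w = 0^p 1^{p+p!+1}. Since p ≠ (p+p!+1)-1 = p+p!, w ∈ L; and |w| ≥ p.
The pumping lemma gives a decomposition w = xyz where |xy| ≤ p and y is nonempty.
The first p characters of w are 0's, so xy (and hence y) consists only of 0's. Write y = 0^k, 1 ≤ k ≤ p.
Since 1 ≤ k ≤ p, k divides p!; set t = 1 + p!/k. Then xy^t z has p + (p!/k)·k = p + p! copies of 0. Now the 0-count is p+p! and (1-count)-1 = (p+p!+1)-1 = p+p!, so i ≠ j-1 fails. So xy^t z = 0^{p+p!} 1^{p+p!+1} ∉ L.
Contradiction. Therefore L is not regular.

0^{p+p!} 1^{p+p!+1}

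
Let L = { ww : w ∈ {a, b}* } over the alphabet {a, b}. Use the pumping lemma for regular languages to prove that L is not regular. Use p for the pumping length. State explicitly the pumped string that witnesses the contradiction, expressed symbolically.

a^{p+k} b^p a^p b^p

Assume L is regular. Let p be the pumping length given by the pumping lemma.
Take w = a^p b^p a^p b^p = uu where u = a^pb^p; then w ∈ L and |w| = 4p ≥ p.
By the pumping lemma, w = xyz with |xy| ≤ p and y is nonempty.
Since the first p symbols of w are all a's and |xy| ≤ p, y lies entirely in the leading a-block: y = a^k for some k with 1 ≤ k ≤ p.
Pump with i = 2: xy^2z = a^{p+k} b^p a^p b^p, of length 4p+k. Suppose this equals vv. The string starts with a and ends with b, so v does too; thus the boundary between the two copies of v is a b→a transition. There is exactly one such transition, at position 2p+k, so |v| = 2p+k and |vv| = 4p+2k ≠ 4p+k since k ≥ 1. So xy^2z ∉ L.
Contradiction. Therefore L is not regular.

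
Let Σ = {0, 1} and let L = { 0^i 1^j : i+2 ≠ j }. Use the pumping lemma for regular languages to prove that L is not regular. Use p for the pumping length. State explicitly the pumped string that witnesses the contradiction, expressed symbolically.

Assume L is regular; let p be its pumping constant.
Choose w = 0^p 1^{p+p!+2}. Since p ≠ (p+p!+2)-2 = p+p!, w ∈ L; and |w| ≥ p.
Write w = xyz as guaranteed by the lemma, with |xy| ≤ p and |y| ≥ 1.
The first p characters of w are 0's, so xy (and hence y) consists only of 0's. Write y = 0^k, 1 ≤ k ≤ p.
Since 1 ≤ k ≤ p, k divides p!; set t = 1 + p!/k. Then xy^t z has p + (p!/k)·k = p + p! copies of 0. Now the 0-count is p+p! and (1-count)-2 = (p+p!+2)-2 = p+p!, so i+2 ≠ j fails. So xy^t z = 0^{p+p!} 1^{p+p!+2} ∉ L.
Contradiction. Therefore L is not regular.

0^{p+p!} 1^{p+p!+2}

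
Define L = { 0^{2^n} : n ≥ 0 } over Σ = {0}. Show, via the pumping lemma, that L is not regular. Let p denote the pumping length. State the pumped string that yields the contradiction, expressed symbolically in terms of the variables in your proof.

Assume L is regular. Let p be the pumping length given by the pumping lemma.
Take w = 0^{2^p} ∈ L with |w| = 2^p ≥ p.
Write w = xyz as guaranteed by the lemma, with |xy| ≤ p and y is nonempty.
Then y = 0^k for some k with 1 ≤ k ≤ p.
Pump with i = 2: xy^2z = 0^{2^p+k}. Since 1 ≤ k ≤ p < 2^p, we have 2^p < 2^p+k < 2^{p+1}, so 2^p+k is not a power of 2. So xy^2z ∉ L.
Contradiction. Therefore L is not regular.

0^{2^p+k}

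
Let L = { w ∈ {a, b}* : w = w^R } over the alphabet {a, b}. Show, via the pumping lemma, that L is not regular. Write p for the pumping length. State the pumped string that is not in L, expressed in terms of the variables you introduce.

a^{p+k} b a^p

Suppose for contradiction that L is regular, and let p be the pumping length.
Take w = a^p b a^p, a palindrome of length 2p+1 ≥ p.
By the pumping lemma, w = xyz with |xy| ≤ p and |y| > 0.
The first p characters of w are a's, so xy (and hence y) consists only of a's. Write y = a^k, 1 ≤ k ≤ p.
Pump with i = 2: xy^2z = a^{p+k} b a^p. Its reverse is a^p b a^{p+k}, which differs from xy^2z since k ≥ 1. So xy^2z is not a palindrome and xy^2z ∉ L.
This contradicts the pumping lemma, so L is not regular.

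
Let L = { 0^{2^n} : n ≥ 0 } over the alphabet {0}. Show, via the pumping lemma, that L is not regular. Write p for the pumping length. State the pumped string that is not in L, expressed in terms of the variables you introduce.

Toward a contradiction, assume L is regular with pumping length p.
Take w = 0^{2^p} ∈ L with |w| = 2^p ≥ p.
By the pumping lemma, w = xyz with |xy| ≤ p and y is nonempty.
Then y = 0^k for some k with 1 ≤ k ≤ p.
Pump with i = 2: xy^2z = 0^{2^p+k}. Since 1 ≤ k ≤ p < 2^p, we have 2^p < 2^p+k < 2^{p+1}, so 2^p+k is not a power of 2. So xy^2z ∉ L.
This contradicts the pumping lemma, so L is not regular.

0^{2^p+k}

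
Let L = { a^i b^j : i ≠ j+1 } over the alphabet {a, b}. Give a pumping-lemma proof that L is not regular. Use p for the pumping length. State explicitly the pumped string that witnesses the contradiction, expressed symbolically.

a^{p+p!} b^{p+p!-1}

Assume L is regular; let p be its pumping constant.
Choose w = a^p b^{p+p!-1}. Since p ≠ (p+p!-1)+1 = p+p!, w ∈ L; and |w| ≥ p.
The pumping lemma gives a decomposition w = xyz where |xy| ≤ p and y is nonempty.
Since the first p symbols of w are all a's and |xy| ≤ p, y lies entirely in the leading a-block: y = a^k for some k with 1 ≤ k ≤ p.
Since 1 ≤ k ≤ p, k divides p!; set t = 1 + p!/k. Then xy^t z has p + (p!/k)·k = p + p! copies of a. Now the a-count is p+p! and (b-count)+1 = (p+p!-1)+1 = p+p!, so i ≠ j+1 fails. So xy^t z = a^{p+p!} b^{p+p!-1} ∉ L.
This is a contradiction; hence L is not regular.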